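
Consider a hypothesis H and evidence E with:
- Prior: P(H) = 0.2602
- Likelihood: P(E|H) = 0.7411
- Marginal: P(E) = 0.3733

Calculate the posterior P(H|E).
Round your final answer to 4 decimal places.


Using Bayes' theorem:

P(H|E) = P(E|H) × P(H) / P(E)
       = 0.7411 × 0.2602 / 0.3733
       = 0.19283422 / 0.3733
       = 0.5166

The evidence strengthens our belief in H.
Prior: 0.2602 → Posterior: 0.5166


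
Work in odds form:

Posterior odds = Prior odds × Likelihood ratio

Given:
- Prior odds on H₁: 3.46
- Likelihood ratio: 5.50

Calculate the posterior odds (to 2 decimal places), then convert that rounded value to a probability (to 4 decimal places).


Step 1: Calculate posterior odds
Posterior odds = Prior odds × LR
               = 3.46 × 5.50
               = 19.03

Step 2: Convert to probability
P(H₁|E) = Posterior odds / (1 + Posterior odds)
       = 19.03 / (1 + 19.03)
       = 19.03 / 20.03
       = 0.9501

The evidence increased P(H₁) from 0.7758 to 0.9501.


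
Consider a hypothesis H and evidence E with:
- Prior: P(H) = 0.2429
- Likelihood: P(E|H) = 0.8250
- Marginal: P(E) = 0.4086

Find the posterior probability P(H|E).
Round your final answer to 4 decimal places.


Using Bayes' theorem:

P(H|E) = P(E|H) × P(H) / P(E)
       = 0.8250 × 0.2429 / 0.4086
       = 0.20039250 / 0.4086
       = 0.4904

The evidence strengthens our belief in H.
Prior: 0.2429 → Posterior: 0.4904


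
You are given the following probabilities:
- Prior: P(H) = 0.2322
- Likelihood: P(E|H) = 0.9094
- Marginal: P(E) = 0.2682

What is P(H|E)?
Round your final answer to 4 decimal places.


Using Bayes' theorem:

P(H|E) = P(E|H) × P(H) / P(E)
       = 0.9094 × 0.2322 / 0.2682
       = 0.21116268 / 0.2682
       = 0.7873

The evidence strengthens our belief in H.
Prior: 0.2322 → Posterior: 0.7873


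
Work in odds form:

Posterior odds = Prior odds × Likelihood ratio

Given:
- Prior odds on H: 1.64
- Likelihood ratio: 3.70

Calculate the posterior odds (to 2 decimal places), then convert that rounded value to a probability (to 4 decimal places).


Step 1: Calculate posterior odds
Posterior odds = Prior odds × LR
               = 1.64 × 3.70
               = 6.07

Step 2: Convert to probability
P(H|E) = Posterior odds / (1 + Posterior odds)
       = 6.07 / (1 + 6.07)
       = 6.07 / 7.07
       = 0.8586

The evidence increased P(H) from 0.6212 to 0.8586.


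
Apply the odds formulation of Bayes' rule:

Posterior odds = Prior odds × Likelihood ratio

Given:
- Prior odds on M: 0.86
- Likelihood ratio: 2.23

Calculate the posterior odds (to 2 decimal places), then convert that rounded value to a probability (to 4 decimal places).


Step 1: Calculate posterior odds
Posterior odds = Prior odds × LR
               = 0.86 × 2.23
               = 1.92

Step 2: Convert to probability
P(M|E) = Posterior odds / (1 + Posterior odds)
       = 1.92 / (1 + 1.92)
       = 1.92 / 2.92
       = 0.6575

The evidence increased P(M) from 0.4624 to 0.6575.


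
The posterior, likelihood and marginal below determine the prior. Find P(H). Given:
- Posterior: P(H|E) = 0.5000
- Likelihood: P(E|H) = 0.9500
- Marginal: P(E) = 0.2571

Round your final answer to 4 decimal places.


From Bayes' theorem: P(H|E) = P(E|H) × P(H) / P(E)

Rearranging for P(H):
P(H) = P(H|E) × P(E) / P(E|H)
     = 0.5000 × 0.2571 / 0.9500
     = 0.12855000 / 0.9500
     = 0.1353


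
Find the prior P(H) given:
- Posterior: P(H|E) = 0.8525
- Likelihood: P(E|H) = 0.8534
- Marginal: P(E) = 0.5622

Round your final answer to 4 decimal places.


From Bayes' theorem: P(H|E) = P(E|H) × P(H) / P(E)

Rearranging for P(H):
P(H) = P(H|E) × P(E) / P(E|H)
     = 0.8525 × 0.5622 / 0.8534
     = 0.47927550 / 0.8534
     = 0.5616


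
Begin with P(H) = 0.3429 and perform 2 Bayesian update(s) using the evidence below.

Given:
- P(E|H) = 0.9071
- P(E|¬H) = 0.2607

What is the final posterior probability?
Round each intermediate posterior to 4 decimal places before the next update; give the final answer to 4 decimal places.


Sequential Bayesian updating:

Initial prior: P(H) = 0.3429

Update 1:
  P(E) = 0.9071 × 0.3429 + 0.2607 × 0.6571 = 0.31104459 + 0.17130597 = 0.48235056
  P(H|E) = 0.31104459 / 0.48235056 = 0.6449

Update 2:
  P(E) = 0.9071 × 0.6449 + 0.2607 × 0.3551 = 0.58498879 + 0.09257457 = 0.67756336
  P(H|E) = 0.58498879 / 0.67756336 = 0.8634

Final posterior: 0.8634


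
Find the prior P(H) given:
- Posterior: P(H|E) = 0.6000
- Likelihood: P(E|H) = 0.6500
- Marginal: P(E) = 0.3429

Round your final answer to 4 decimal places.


From Bayes' theorem: P(H|E) = P(E|H) × P(H) / P(E)

Rearranging for P(H):
P(H) = P(H|E) × P(E) / P(E|H)
     = 0.6000 × 0.3429 / 0.6500
     = 0.20574000 / 0.6500
     = 0.3165


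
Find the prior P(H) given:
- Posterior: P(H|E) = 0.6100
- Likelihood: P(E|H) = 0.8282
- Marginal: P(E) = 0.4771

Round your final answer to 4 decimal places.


From Bayes' theorem: P(H|E) = P(E|H) × P(H) / P(E)

Rearranging for P(H):
P(H) = P(H|E) × P(E) / P(E|H)
     = 0.6100 × 0.4771 / 0.8282
     = 0.29103100 / 0.8282
     = 0.3514


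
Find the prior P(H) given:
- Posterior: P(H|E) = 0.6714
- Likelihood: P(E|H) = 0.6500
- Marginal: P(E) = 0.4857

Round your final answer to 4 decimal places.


From Bayes' theorem: P(H|E) = P(E|H) × P(H) / P(E)

Rearranging for P(H):
P(H) = P(H|E) × P(E) / P(E|H)
     = 0.6714 × 0.4857 / 0.6500
     = 0.32609898 / 0.6500
     = 0.5017


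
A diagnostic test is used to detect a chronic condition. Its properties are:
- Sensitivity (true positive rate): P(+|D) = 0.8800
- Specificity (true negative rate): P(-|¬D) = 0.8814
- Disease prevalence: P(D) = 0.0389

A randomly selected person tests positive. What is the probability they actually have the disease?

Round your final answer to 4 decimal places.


Let D = has disease, + = positive test

Given:
- P(D) = 0.0389 (prevalence)
- P(+|D) = 0.8800 (sensitivity)
- P(-|¬D) = 0.8814 (specificity)
- P(+|¬D) = 0.1186 (false positive rate = 1 - specificity)

Step 1: Find P(+)
P(+) = P(+|D)P(D) + P(+|¬D)P(¬D)
     = 0.8800 × 0.0389 + 0.1186 × 0.9611
     = 0.03423200 + 0.11398646
     = 0.14821846

Step 2: Apply Bayes' theorem for P(D|+)
P(D|+) = P(+|D)P(D) / P(+)
       = 0.03423200 / 0.14821846
       = 0.2310


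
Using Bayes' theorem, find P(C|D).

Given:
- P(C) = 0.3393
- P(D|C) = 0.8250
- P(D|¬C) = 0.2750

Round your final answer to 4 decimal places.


Bayes' theorem: P(C|D) = P(D|C) × P(C) / P(D)

Step 1: Calculate P(D) using law of total probability
P(D) = P(D|C)P(C) + P(D|¬C)P(¬C)
     = 0.8250 × 0.3393 + 0.2750 × 0.6607
     = 0.27992250 + 0.18169250
     = 0.46161500

Step 2: Apply Bayes' theorem
P(C|D) = P(D|C) × P(C) / P(D)
       = 0.27992250 / 0.46161500
       = 0.6064


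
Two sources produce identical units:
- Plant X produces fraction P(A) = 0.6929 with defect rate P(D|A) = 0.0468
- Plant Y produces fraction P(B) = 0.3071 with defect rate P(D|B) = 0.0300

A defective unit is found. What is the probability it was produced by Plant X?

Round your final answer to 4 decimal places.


Let A = from Plant X, D = defective

Given:
- P(A) = 0.6929, P(B) = 0.3071
- P(D|A) = 0.0468, P(D|B) = 0.0300

Step 1: Find P(D)
P(D) = P(D|A)P(A) + P(D|B)P(B)
     = 0.0468 × 0.6929 + 0.0300 × 0.3071
     = 0.03242772 + 0.00921300
     = 0.04164072

Step 2: Apply Bayes' theorem
P(A|D) = P(D|A)P(A) / P(D)
       = 0.03242772 / 0.04164072
       = 0.7788


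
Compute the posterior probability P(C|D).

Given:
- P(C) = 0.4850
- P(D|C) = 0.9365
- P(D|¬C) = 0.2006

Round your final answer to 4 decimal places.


Bayes' theorem: P(C|D) = P(D|C) × P(C) / P(D)

Step 1: Calculate P(D) using law of total probability
P(D) = P(D|C)P(C) + P(D|¬C)P(¬C)
     = 0.9365 × 0.4850 + 0.2006 × 0.5150
     = 0.45420250 + 0.10330900
     = 0.55751150

Step 2: Apply Bayes' theorem
P(C|D) = P(D|C) × P(C) / P(D)
       = 0.45420250 / 0.55751150
       = 0.8147


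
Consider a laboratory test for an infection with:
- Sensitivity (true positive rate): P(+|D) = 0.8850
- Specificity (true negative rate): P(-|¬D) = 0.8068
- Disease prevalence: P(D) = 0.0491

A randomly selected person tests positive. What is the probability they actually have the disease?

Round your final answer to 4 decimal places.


Let D = has disease, + = positive test

Given:
- P(D) = 0.0491 (prevalence)
- P(+|D) = 0.8850 (sensitivity)
- P(-|¬D) = 0.8068 (specificity)
- P(+|¬D) = 0.1932 (false positive rate = 1 - specificity)

Step 1: Find P(+)
P(+) = P(+|D)P(D) + P(+|¬D)P(¬D)
     = 0.8850 × 0.0491 + 0.1932 × 0.9509
     = 0.04345350 + 0.18371388
     = 0.22716738

Step 2: Apply Bayes' theorem for P(D|+)
P(D|+) = P(+|D)P(D) / P(+)
       = 0.04345350 / 0.22716738
       = 0.1913


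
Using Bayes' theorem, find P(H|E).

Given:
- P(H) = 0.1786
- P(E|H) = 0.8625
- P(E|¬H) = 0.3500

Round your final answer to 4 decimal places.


Bayes' theorem: P(H|E) = P(E|H) × P(H) / P(E)

Step 1: Calculate P(E) using law of total probability
P(E) = P(E|H)P(H) + P(E|¬H)P(¬H)
     = 0.8625 × 0.1786 + 0.3500 × 0.8214
     = 0.15404250 + 0.28749000
     = 0.44153250

Step 2: Apply Bayes' theorem
P(H|E) = P(E|H) × P(H) / P(E)
       = 0.15404250 / 0.44153250
       = 0.3489


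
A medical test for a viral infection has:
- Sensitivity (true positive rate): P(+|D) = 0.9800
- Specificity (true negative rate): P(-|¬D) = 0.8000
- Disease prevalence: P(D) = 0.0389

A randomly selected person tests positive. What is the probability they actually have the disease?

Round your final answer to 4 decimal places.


Let D = has disease, + = positive test

Given:
- P(D) = 0.0389 (prevalence)
- P(+|D) = 0.9800 (sensitivity)
- P(-|¬D) = 0.8000 (specificity)
- P(+|¬D) = 0.2000 (false positive rate = 1 - specificity)

Step 1: Find P(+)
P(+) = P(+|D)P(D) + P(+|¬D)P(¬D)
     = 0.9800 × 0.0389 + 0.2000 × 0.9611
     = 0.03812200 + 0.19222000
     = 0.23034200

Step 2: Apply Bayes' theorem for P(D|+)
P(D|+) = P(+|D)P(D) / P(+)
       = 0.03812200 / 0.23034200
       = 0.1655


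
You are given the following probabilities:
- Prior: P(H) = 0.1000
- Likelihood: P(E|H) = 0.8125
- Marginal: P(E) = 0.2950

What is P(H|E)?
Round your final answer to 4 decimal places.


Using Bayes' theorem:

P(H|E) = P(E|H) × P(H) / P(E)
       = 0.8125 × 0.1000 / 0.2950
       = 0.08125000 / 0.2950
       = 0.2754

The evidence strengthens our belief in H.
Prior: 0.1000 → Posterior: 0.2754


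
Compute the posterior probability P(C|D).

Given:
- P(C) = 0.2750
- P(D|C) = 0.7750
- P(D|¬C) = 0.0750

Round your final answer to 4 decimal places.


Bayes' theorem: P(C|D) = P(D|C) × P(C) / P(D)

Step 1: Calculate P(D) using law of total probability
P(D) = P(D|C)P(C) + P(D|¬C)P(¬C)
     = 0.7750 × 0.2750 + 0.0750 × 0.7250
     = 0.21312500 + 0.05437500
     = 0.26750000

Step 2: Apply Bayes' theorem
P(C|D) = P(D|C) × P(C) / P(D)
       = 0.21312500 / 0.26750000
       = 0.7967


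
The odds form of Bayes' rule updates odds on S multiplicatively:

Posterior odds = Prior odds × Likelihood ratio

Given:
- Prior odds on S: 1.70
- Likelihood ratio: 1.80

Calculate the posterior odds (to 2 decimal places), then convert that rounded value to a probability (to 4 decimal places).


Step 1: Calculate posterior odds
Posterior odds = Prior odds × LR
               = 1.70 × 1.80
               = 3.06

Step 2: Convert to probability
P(S|E) = Posterior odds / (1 + Posterior odds)
       = 3.06 / (1 + 3.06)
       = 3.06 / 4.06
       = 0.7537

The evidence increased P(S) from 0.6296 to 0.7537.


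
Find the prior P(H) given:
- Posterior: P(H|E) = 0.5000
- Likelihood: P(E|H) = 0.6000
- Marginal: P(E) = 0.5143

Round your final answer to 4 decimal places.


From Bayes' theorem: P(H|E) = P(E|H) × P(H) / P(E)

Rearranging for P(H):
P(H) = P(H|E) × P(E) / P(E|H)
     = 0.5000 × 0.5143 / 0.6000
     = 0.25715000 / 0.6000
     = 0.4286


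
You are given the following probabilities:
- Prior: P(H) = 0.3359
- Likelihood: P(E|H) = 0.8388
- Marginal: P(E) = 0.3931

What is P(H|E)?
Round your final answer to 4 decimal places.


Using Bayes' theorem:

P(H|E) = P(E|H) × P(H) / P(E)
       = 0.8388 × 0.3359 / 0.3931
       = 0.28175292 / 0.3931
       = 0.7167

The evidence strengthens our belief in H.
Prior: 0.3359 → Posterior: 0.7167


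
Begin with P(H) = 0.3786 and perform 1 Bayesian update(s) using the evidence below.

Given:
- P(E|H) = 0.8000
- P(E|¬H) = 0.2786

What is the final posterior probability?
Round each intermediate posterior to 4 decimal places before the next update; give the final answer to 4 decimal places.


Sequential Bayesian updating:

Initial prior: P(H) = 0.3786

Update 1:
  P(E) = 0.8000 × 0.3786 + 0.2786 × 0.6214 = 0.30288000 + 0.17312204 = 0.47600204
  P(H|E) = 0.30288000 / 0.47600204 = 0.6363

Final posterior: 0.6363


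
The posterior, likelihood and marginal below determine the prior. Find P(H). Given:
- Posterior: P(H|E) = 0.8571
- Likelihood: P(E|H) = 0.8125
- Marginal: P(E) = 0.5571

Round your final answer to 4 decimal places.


From Bayes' theorem: P(H|E) = P(E|H) × P(H) / P(E)

Rearranging for P(H):
P(H) = P(H|E) × P(E) / P(E|H)
     = 0.8571 × 0.5571 / 0.8125
     = 0.47749041 / 0.8125
     = 0.5877


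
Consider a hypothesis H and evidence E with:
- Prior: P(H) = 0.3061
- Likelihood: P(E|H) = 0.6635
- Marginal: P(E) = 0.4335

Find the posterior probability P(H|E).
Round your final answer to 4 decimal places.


Using Bayes' theorem:

P(H|E) = P(E|H) × P(H) / P(E)
       = 0.6635 × 0.3061 / 0.4335
       = 0.20309735 / 0.4335
       = 0.4685

The evidence strengthens our belief in H.
Prior: 0.3061 → Posterior: 0.4685


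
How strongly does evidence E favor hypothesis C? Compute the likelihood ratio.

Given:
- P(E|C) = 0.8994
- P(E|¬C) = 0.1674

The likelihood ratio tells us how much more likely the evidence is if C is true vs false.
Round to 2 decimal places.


Likelihood Ratio (LR) = P(E|C) / P(E|¬C)

LR = 0.8994 / 0.1674
   = 5.37

The evidence is 5.37 times more likely if C is true than if C is false.
LR > 1, so observing E raises the odds in favor of C.


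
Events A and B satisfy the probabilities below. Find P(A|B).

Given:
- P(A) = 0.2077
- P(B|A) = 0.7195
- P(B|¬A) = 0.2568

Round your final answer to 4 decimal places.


Bayes' theorem: P(A|B) = P(B|A) × P(A) / P(B)

Step 1: Calculate P(B) using law of total probability
P(B) = P(B|A)P(A) + P(B|¬A)P(¬A)
     = 0.7195 × 0.2077 + 0.2568 × 0.7923
     = 0.14944015 + 0.20346264
     = 0.35290279

Step 2: Apply Bayes' theorem
P(A|B) = P(B|A) × P(A) / P(B)
       = 0.14944015 / 0.35290279
       = 0.4235


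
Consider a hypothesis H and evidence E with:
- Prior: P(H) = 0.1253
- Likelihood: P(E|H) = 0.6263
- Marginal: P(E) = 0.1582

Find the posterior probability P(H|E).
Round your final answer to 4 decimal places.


Using Bayes' theorem:

P(H|E) = P(E|H) × P(H) / P(E)
       = 0.6263 × 0.1253 / 0.1582
       = 0.07847539 / 0.1582
       = 0.4961

The evidence strengthens our belief in H.
Prior: 0.1253 → Posterior: 0.4961


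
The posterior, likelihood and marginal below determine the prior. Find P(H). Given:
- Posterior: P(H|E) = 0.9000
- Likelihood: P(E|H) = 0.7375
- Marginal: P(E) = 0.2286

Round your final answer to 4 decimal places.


From Bayes' theorem: P(H|E) = P(E|H) × P(H) / P(E)

Rearranging for P(H):
P(H) = P(H|E) × P(E) / P(E|H)
     = 0.9000 × 0.2286 / 0.7375
     = 0.20574000 / 0.7375
     = 0.2790


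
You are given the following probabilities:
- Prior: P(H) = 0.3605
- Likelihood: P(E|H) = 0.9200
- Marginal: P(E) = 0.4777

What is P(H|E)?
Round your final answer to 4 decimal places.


Using Bayes' theorem:

P(H|E) = P(E|H) × P(H) / P(E)
       = 0.9200 × 0.3605 / 0.4777
       = 0.33166000 / 0.4777
       = 0.6943

The evidence strengthens our belief in H.
Prior: 0.3605 → Posterior: 0.6943


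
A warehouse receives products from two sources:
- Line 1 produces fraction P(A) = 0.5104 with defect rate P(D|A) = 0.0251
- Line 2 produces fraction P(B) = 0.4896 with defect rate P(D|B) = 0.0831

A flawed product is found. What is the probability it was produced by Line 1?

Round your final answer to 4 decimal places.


Let A = from Line 1, D = flawed

Given:
- P(A) = 0.5104, P(B) = 0.4896
- P(D|A) = 0.0251, P(D|B) = 0.0831

Step 1: Find P(D)
P(D) = P(D|A)P(A) + P(D|B)P(B)
     = 0.0251 × 0.5104 + 0.0831 × 0.4896
     = 0.01281104 + 0.04068576
     = 0.05349680

Step 2: Apply Bayes' theorem
P(A|D) = P(D|A)P(A) / P(D)
       = 0.01281104 / 0.05349680
       = 0.2395


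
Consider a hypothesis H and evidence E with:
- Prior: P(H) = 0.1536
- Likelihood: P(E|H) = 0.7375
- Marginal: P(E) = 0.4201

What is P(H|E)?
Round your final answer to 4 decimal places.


Using Bayes' theorem:

P(H|E) = P(E|H) × P(H) / P(E)
       = 0.7375 × 0.1536 / 0.4201
       = 0.11328000 / 0.4201
       = 0.2697

The evidence strengthens our belief in H.
Prior: 0.1536 → Posterior: 0.2697


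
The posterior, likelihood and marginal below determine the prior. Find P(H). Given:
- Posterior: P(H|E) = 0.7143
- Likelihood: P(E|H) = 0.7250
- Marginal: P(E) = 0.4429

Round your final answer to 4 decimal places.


From Bayes' theorem: P(H|E) = P(E|H) × P(H) / P(E)

Rearranging for P(H):
P(H) = P(H|E) × P(E) / P(E|H)
     = 0.7143 × 0.4429 / 0.7250
     = 0.31636347 / 0.7250
     = 0.4364


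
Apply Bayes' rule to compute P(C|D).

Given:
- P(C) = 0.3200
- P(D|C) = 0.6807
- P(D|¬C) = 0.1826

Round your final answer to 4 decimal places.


Bayes' theorem: P(C|D) = P(D|C) × P(C) / P(D)

Step 1: Calculate P(D) using law of total probability
P(D) = P(D|C)P(C) + P(D|¬C)P(¬C)
     = 0.6807 × 0.3200 + 0.1826 × 0.6800
     = 0.21782400 + 0.12416800
     = 0.34199200

Step 2: Apply Bayes' theorem
P(C|D) = P(D|C) × P(C) / P(D)
       = 0.21782400 / 0.34199200
       = 0.6369


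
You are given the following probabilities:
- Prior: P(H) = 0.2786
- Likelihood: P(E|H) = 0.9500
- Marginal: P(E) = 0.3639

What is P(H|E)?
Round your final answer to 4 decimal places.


Using Bayes' theorem:

P(H|E) = P(E|H) × P(H) / P(E)
       = 0.9500 × 0.2786 / 0.3639
       = 0.26467000 / 0.3639
       = 0.7273

The evidence strengthens our belief in H.
Prior: 0.2786 → Posterior: 0.7273


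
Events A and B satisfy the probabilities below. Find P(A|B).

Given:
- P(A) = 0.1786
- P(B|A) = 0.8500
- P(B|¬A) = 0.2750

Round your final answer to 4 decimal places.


Bayes' theorem: P(A|B) = P(B|A) × P(A) / P(B)

Step 1: Calculate P(B) using law of total probability
P(B) = P(B|A)P(A) + P(B|¬A)P(¬A)
     = 0.8500 × 0.1786 + 0.2750 × 0.8214
     = 0.15181000 + 0.22588500
     = 0.37769500

Step 2: Apply Bayes' theorem
P(A|B) = P(B|A) × P(A) / P(B)
       = 0.15181000 / 0.37769500
       = 0.4019


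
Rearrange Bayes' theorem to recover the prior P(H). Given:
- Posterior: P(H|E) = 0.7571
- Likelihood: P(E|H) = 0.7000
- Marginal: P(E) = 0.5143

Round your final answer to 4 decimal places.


From Bayes' theorem: P(H|E) = P(E|H) × P(H) / P(E)

Rearranging for P(H):
P(H) = P(H|E) × P(E) / P(E|H)
     = 0.7571 × 0.5143 / 0.7000
     = 0.38937653 / 0.7000
     = 0.5563


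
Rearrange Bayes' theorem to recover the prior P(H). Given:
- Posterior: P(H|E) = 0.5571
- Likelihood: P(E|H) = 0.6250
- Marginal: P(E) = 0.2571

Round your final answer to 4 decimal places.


From Bayes' theorem: P(H|E) = P(E|H) × P(H) / P(E)

Rearranging for P(H):
P(H) = P(H|E) × P(E) / P(E|H)
     = 0.5571 × 0.2571 / 0.6250
     = 0.14323041 / 0.6250
     = 0.2292


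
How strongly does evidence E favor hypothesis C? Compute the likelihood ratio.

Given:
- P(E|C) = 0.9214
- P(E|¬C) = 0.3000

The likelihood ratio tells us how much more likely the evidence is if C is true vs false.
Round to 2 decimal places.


Likelihood Ratio (LR) = P(E|C) / P(E|¬C)

LR = 0.9214 / 0.3000
   = 3.07

The evidence is 3.07 times more likely if C is true than if C is false.
LR > 1, so observing E raises the odds in favor of C.


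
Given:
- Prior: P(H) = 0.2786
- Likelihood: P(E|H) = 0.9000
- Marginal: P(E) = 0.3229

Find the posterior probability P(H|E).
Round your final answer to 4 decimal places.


Using Bayes' theorem:

P(H|E) = P(E|H) × P(H) / P(E)
       = 0.9000 × 0.2786 / 0.3229
       = 0.25074000 / 0.3229
       = 0.7765

The evidence strengthens our belief in H.
Prior: 0.2786 → Posterior: 0.7765


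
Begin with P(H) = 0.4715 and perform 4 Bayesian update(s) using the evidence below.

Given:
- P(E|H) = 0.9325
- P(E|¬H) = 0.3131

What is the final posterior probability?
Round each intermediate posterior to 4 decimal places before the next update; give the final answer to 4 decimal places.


Sequential Bayesian updating:

Initial prior: P(H) = 0.4715

Update 1:
  P(E) = 0.9325 × 0.4715 + 0.3131 × 0.5285 = 0.43967375 + 0.16547335 = 0.60514710
  P(H|E) = 0.43967375 / 0.60514710 = 0.7266

Update 2:
  P(E) = 0.9325 × 0.7266 + 0.3131 × 0.2734 = 0.67755450 + 0.08560154 = 0.76315604
  P(H|E) = 0.67755450 / 0.76315604 = 0.8878

Update 3:
  P(E) = 0.9325 × 0.8878 + 0.3131 × 0.1122 = 0.82787350 + 0.03512982 = 0.86300332
  P(H|E) = 0.82787350 / 0.86300332 = 0.9593

Update 4:
  P(E) = 0.9325 × 0.9593 + 0.3131 × 0.0407 = 0.89454725 + 0.01274317 = 0.90729042
  P(H|E) = 0.89454725 / 0.90729042 = 0.9860

Final posterior: 0.9860


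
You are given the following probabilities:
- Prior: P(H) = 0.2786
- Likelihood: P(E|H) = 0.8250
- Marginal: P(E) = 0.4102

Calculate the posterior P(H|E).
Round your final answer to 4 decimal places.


Using Bayes' theorem:

P(H|E) = P(E|H) × P(H) / P(E)
       = 0.8250 × 0.2786 / 0.4102
       = 0.22984500 / 0.4102
       = 0.5603

The evidence strengthens our belief in H.
Prior: 0.2786 → Posterior: 0.5603


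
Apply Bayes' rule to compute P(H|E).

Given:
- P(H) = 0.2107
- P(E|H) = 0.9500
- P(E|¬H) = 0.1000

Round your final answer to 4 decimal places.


Bayes' theorem: P(H|E) = P(E|H) × P(H) / P(E)

Step 1: Calculate P(E) using law of total probability
P(E) = P(E|H)P(H) + P(E|¬H)P(¬H)
     = 0.9500 × 0.2107 + 0.1000 × 0.7893
     = 0.20016500 + 0.07893000
     = 0.27909500

Step 2: Apply Bayes' theorem
P(H|E) = P(E|H) × P(H) / P(E)
       = 0.20016500 / 0.27909500
       = 0.7172


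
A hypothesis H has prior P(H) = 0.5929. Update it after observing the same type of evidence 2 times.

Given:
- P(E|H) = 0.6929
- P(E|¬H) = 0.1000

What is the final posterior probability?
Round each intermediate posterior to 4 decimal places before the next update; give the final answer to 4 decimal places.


Sequential Bayesian updating:

Initial prior: P(H) = 0.5929

Update 1:
  P(E) = 0.6929 × 0.5929 + 0.1000 × 0.4071 = 0.41082041 + 0.04071000 = 0.45153041
  P(H|E) = 0.41082041 / 0.45153041 = 0.9098

Update 2:
  P(E) = 0.6929 × 0.9098 + 0.1000 × 0.0902 = 0.63040042 + 0.00902000 = 0.63942042
  P(H|E) = 0.63040042 / 0.63942042 = 0.9859

Final posterior: 0.9859


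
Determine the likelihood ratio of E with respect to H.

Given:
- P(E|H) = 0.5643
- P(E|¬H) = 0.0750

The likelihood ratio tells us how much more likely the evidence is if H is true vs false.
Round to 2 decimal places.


Likelihood Ratio (LR) = P(E|H) / P(E|¬H)

LR = 0.5643 / 0.0750
   = 7.52

The evidence is 7.52 times more likely if H is true than if H is false.
LR > 1, so observing E raises the odds in favor of H.


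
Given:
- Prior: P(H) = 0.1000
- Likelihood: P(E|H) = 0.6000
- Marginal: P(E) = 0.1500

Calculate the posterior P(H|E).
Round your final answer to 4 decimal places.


Using Bayes' theorem:

P(H|E) = P(E|H) × P(H) / P(E)
       = 0.6000 × 0.1000 / 0.1500
       = 0.06000000 / 0.1500
       = 0.4000

The evidence strengthens our belief in H.
Prior: 0.1000 → Posterior: 0.4000


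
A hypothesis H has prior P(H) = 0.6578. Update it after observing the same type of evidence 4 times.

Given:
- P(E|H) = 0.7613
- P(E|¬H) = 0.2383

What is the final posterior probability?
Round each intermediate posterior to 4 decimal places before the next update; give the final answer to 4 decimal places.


Sequential Bayesian updating:

Initial prior: P(H) = 0.6578

Update 1:
  P(E) = 0.7613 × 0.6578 + 0.2383 × 0.3422 = 0.50078314 + 0.08154626 = 0.58232940
  P(H|E) = 0.50078314 / 0.58232940 = 0.8600

Update 2:
  P(E) = 0.7613 × 0.8600 + 0.2383 × 0.1400 = 0.65471800 + 0.03336200 = 0.68808000
  P(H|E) = 0.65471800 / 0.68808000 = 0.9515

Update 3:
  P(E) = 0.7613 × 0.9515 + 0.2383 × 0.0485 = 0.72437695 + 0.01155755 = 0.73593450
  P(H|E) = 0.72437695 / 0.73593450 = 0.9843

Update 4:
  P(E) = 0.7613 × 0.9843 + 0.2383 × 0.0157 = 0.74934759 + 0.00374131 = 0.75308890
  P(H|E) = 0.74934759 / 0.75308890 = 0.9950

Final posterior: 0.9950


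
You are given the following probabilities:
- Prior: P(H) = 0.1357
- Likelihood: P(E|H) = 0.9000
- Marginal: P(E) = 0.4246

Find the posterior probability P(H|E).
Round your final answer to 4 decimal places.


Using Bayes' theorem:

P(H|E) = P(E|H) × P(H) / P(E)
       = 0.9000 × 0.1357 / 0.4246
       = 0.12213000 / 0.4246
       = 0.2876

The evidence strengthens our belief in H.
Prior: 0.1357 → Posterior: 0.2876


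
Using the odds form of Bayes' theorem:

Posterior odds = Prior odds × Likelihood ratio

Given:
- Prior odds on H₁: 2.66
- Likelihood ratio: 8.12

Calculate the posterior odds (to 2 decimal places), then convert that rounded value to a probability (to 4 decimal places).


Step 1: Calculate posterior odds
Posterior odds = Prior odds × LR
               = 2.66 × 8.12
               = 21.60

Step 2: Convert to probability
P(H₁|E) = Posterior odds / (1 + Posterior odds)
       = 21.60 / (1 + 21.60)
       = 21.60 / 22.60
       = 0.9558

The evidence increased P(H₁) from 0.7268 to 0.9558.


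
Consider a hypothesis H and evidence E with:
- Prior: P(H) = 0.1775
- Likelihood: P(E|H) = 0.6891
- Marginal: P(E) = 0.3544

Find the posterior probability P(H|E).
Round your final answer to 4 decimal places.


Using Bayes' theorem:

P(H|E) = P(E|H) × P(H) / P(E)
       = 0.6891 × 0.1775 / 0.3544
       = 0.12231525 / 0.3544
       = 0.3451

The evidence strengthens our belief in H.
Prior: 0.1775 → Posterior: 0.3451


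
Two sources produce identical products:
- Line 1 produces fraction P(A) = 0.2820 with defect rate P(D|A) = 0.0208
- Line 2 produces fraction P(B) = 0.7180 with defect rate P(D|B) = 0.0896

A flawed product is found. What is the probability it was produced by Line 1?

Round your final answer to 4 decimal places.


Let A = from Line 1, D = flawed

Given:
- P(A) = 0.2820, P(B) = 0.7180
- P(D|A) = 0.0208, P(D|B) = 0.0896

Step 1: Find P(D)
P(D) = P(D|A)P(A) + P(D|B)P(B)
     = 0.0208 × 0.2820 + 0.0896 × 0.7180
     = 0.00586560 + 0.06433280
     = 0.07019840

Step 2: Apply Bayes' theorem
P(A|D) = P(D|A)P(A) / P(D)
       = 0.00586560 / 0.07019840
       = 0.0836


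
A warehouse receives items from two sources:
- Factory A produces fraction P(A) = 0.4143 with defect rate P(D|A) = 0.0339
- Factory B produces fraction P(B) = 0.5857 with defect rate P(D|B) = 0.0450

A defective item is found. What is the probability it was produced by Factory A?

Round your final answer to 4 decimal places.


Let A = from Factory A, D = defective

Given:
- P(A) = 0.4143, P(B) = 0.5857
- P(D|A) = 0.0339, P(D|B) = 0.0450

Step 1: Find P(D)
P(D) = P(D|A)P(A) + P(D|B)P(B)
     = 0.0339 × 0.4143 + 0.0450 × 0.5857
     = 0.01404477 + 0.02635650
     = 0.04040127

Step 2: Apply Bayes' theorem
P(A|D) = P(D|A)P(A) / P(D)
       = 0.01404477 / 0.04040127
       = 0.3476


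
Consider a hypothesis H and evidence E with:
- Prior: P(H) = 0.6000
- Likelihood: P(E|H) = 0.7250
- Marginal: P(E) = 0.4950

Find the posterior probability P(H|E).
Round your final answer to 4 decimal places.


Using Bayes' theorem:

P(H|E) = P(E|H) × P(H) / P(E)
       = 0.7250 × 0.6000 / 0.4950
       = 0.43500000 / 0.4950
       = 0.8788

The evidence strengthens our belief in H.
Prior: 0.6000 → Posterior: 0.8788


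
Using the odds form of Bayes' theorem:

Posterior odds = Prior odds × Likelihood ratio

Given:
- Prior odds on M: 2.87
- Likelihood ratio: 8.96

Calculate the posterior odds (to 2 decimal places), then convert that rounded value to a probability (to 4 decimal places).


Step 1: Calculate posterior odds
Posterior odds = Prior odds × LR
               = 2.87 × 8.96
               = 25.72

Step 2: Convert to probability
P(M|E) = Posterior odds / (1 + Posterior odds)
       = 25.72 / (1 + 25.72)
       = 25.72 / 26.72
       = 0.9626

The evidence increased P(M) from 0.7416 to 0.9626.


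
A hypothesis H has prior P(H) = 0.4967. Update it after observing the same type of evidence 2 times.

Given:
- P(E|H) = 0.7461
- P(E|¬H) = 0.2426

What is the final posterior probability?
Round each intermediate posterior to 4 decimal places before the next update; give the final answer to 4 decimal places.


Sequential Bayesian updating:

Initial prior: P(H) = 0.4967

Update 1:
  P(E) = 0.7461 × 0.4967 + 0.2426 × 0.5033 = 0.37058787 + 0.12210058 = 0.49268845
  P(H|E) = 0.37058787 / 0.49268845 = 0.7522

Update 2:
  P(E) = 0.7461 × 0.7522 + 0.2426 × 0.2478 = 0.56121642 + 0.06011628 = 0.62133270
  P(H|E) = 0.56121642 / 0.62133270 = 0.9032

Final posterior: 0.9032


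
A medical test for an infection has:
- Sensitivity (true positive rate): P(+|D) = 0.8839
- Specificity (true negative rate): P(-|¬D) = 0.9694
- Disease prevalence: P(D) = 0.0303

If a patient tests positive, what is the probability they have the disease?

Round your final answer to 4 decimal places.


Let D = has disease, + = positive test

Given:
- P(D) = 0.0303 (prevalence)
- P(+|D) = 0.8839 (sensitivity)
- P(-|¬D) = 0.9694 (specificity)
- P(+|¬D) = 0.0306 (false positive rate = 1 - specificity)

Step 1: Find P(+)
P(+) = P(+|D)P(D) + P(+|¬D)P(¬D)
     = 0.8839 × 0.0303 + 0.0306 × 0.9697
     = 0.02678217 + 0.02967282
     = 0.05645499

Step 2: Apply Bayes' theorem for P(D|+)
P(D|+) = P(+|D)P(D) / P(+)
       = 0.02678217 / 0.05645499
       = 0.4744


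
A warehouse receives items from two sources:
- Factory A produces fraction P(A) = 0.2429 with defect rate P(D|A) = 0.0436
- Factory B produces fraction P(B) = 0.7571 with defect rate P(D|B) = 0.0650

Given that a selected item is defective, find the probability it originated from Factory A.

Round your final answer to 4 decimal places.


Let A = from Factory A, D = defective

Given:
- P(A) = 0.2429, P(B) = 0.7571
- P(D|A) = 0.0436, P(D|B) = 0.0650

Step 1: Find P(D)
P(D) = P(D|A)P(A) + P(D|B)P(B)
     = 0.0436 × 0.2429 + 0.0650 × 0.7571
     = 0.01059044 + 0.04921150
     = 0.05980194

Step 2: Apply Bayes' theorem
P(A|D) = P(D|A)P(A) / P(D)
       = 0.01059044 / 0.05980194
       = 0.1771


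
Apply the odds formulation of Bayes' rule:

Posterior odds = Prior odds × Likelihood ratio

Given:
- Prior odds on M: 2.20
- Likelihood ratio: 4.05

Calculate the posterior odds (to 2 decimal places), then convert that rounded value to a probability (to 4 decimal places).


Step 1: Calculate posterior odds
Posterior odds = Prior odds × LR
               = 2.20 × 4.05
               = 8.91

Step 2: Convert to probability
P(M|E) = Posterior odds / (1 + Posterior odds)
       = 8.91 / (1 + 8.91)
       = 8.91 / 9.91
       = 0.8991

The evidence increased P(M) from 0.6875 to 0.8991.


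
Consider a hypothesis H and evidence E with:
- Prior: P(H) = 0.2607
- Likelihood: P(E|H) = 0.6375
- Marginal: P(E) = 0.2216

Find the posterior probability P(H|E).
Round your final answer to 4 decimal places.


Using Bayes' theorem:

P(H|E) = P(E|H) × P(H) / P(E)
       = 0.6375 × 0.2607 / 0.2216
       = 0.16619625 / 0.2216
       = 0.7500

The evidence strengthens our belief in H.
Prior: 0.2607 → Posterior: 0.7500


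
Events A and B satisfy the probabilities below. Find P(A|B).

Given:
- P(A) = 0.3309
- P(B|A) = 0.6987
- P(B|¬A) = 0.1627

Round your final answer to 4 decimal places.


Bayes' theorem: P(A|B) = P(B|A) × P(A) / P(B)

Step 1: Calculate P(B) using law of total probability
P(B) = P(B|A)P(A) + P(B|¬A)P(¬A)
     = 0.6987 × 0.3309 + 0.1627 × 0.6691
     = 0.23119983 + 0.10886257
     = 0.34006240

Step 2: Apply Bayes' theorem
P(A|B) = P(B|A) × P(A) / P(B)
       = 0.23119983 / 0.34006240
       = 0.6799


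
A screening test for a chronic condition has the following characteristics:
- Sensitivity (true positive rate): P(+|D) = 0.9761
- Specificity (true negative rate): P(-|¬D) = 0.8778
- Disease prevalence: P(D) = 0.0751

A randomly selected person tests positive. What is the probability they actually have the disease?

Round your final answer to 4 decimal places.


Let D = has disease, + = positive test

Given:
- P(D) = 0.0751 (prevalence)
- P(+|D) = 0.9761 (sensitivity)
- P(-|¬D) = 0.8778 (specificity)
- P(+|¬D) = 0.1222 (false positive rate = 1 - specificity)

Step 1: Find P(+)
P(+) = P(+|D)P(D) + P(+|¬D)P(¬D)
     = 0.9761 × 0.0751 + 0.1222 × 0.9249
     = 0.07330511 + 0.11302278
     = 0.18632789

Step 2: Apply Bayes' theorem for P(D|+)
P(D|+) = P(+|D)P(D) / P(+)
       = 0.07330511 / 0.18632789
       = 0.3934


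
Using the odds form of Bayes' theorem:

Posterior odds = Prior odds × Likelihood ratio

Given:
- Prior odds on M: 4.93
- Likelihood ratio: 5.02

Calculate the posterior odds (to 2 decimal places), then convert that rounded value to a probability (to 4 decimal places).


Step 1: Calculate posterior odds
Posterior odds = Prior odds × LR
               = 4.93 × 5.02
               = 24.75

Step 2: Convert to probability
P(M|E) = Posterior odds / (1 + Posterior odds)
       = 24.75 / (1 + 24.75)
       = 24.75 / 25.75
       = 0.9612

The evidence increased P(M) from 0.8314 to 0.9612.


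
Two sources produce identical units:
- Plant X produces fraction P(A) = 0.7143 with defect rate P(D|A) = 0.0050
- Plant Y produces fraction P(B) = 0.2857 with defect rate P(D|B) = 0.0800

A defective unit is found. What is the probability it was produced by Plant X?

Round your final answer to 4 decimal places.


Let A = from Plant X, D = defective

Given:
- P(A) = 0.7143, P(B) = 0.2857
- P(D|A) = 0.0050, P(D|B) = 0.0800

Step 1: Find P(D)
P(D) = P(D|A)P(A) + P(D|B)P(B)
     = 0.0050 × 0.7143 + 0.0800 × 0.2857
     = 0.00357150 + 0.02285600
     = 0.02642750

Step 2: Apply Bayes' theorem
P(A|D) = P(D|A)P(A) / P(D)
       = 0.00357150 / 0.02642750
       = 0.1351


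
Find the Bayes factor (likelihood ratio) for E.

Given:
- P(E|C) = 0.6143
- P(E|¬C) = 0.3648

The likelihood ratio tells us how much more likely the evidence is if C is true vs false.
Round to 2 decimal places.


Likelihood Ratio (LR) = P(E|C) / P(E|¬C)

LR = 0.6143 / 0.3648
   = 1.68

The evidence is 1.68 times more likely if C is true than if C is false.
LR > 1, so observing E raises the odds in favor of C.


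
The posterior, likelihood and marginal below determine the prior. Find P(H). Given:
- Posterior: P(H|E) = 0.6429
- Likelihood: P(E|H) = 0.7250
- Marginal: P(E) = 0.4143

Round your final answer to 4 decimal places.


From Bayes' theorem: P(H|E) = P(E|H) × P(H) / P(E)

Rearranging for P(H):
P(H) = P(H|E) × P(E) / P(E|H)
     = 0.6429 × 0.4143 / 0.7250
     = 0.26635347 / 0.7250
     = 0.3674


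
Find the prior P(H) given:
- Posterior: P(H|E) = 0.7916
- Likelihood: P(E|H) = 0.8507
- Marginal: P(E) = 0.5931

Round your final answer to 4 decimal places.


From Bayes' theorem: P(H|E) = P(E|H) × P(H) / P(E)

Rearranging for P(H):
P(H) = P(H|E) × P(E) / P(E|H)
     = 0.7916 × 0.5931 / 0.8507
     = 0.46949796 / 0.8507
     = 0.5519


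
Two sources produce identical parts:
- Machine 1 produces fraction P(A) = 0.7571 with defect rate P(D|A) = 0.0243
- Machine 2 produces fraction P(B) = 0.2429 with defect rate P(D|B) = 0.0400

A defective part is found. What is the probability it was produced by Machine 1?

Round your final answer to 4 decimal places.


Let A = from Machine 1, D = defective

Given:
- P(A) = 0.7571, P(B) = 0.2429
- P(D|A) = 0.0243, P(D|B) = 0.0400

Step 1: Find P(D)
P(D) = P(D|A)P(A) + P(D|B)P(B)
     = 0.0243 × 0.7571 + 0.0400 × 0.2429
     = 0.01839753 + 0.00971600
     = 0.02811353

Step 2: Apply Bayes' theorem
P(A|D) = P(D|A)P(A) / P(D)
       = 0.01839753 / 0.02811353
       = 0.6544


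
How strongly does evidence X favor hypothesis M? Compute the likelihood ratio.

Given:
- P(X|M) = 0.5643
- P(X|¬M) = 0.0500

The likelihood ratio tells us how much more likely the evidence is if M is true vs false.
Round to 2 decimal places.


Likelihood Ratio (LR) = P(X|M) / P(X|¬M)

LR = 0.5643 / 0.0500
   = 11.29

The evidence is 11.29 times more likely if M is true than if M is false.
Because LR exceeds 1, X is evidence for M.


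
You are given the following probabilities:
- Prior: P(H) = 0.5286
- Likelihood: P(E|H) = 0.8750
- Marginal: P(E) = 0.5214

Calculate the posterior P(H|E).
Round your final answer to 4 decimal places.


Using Bayes' theorem:

P(H|E) = P(E|H) × P(H) / P(E)
       = 0.8750 × 0.5286 / 0.5214
       = 0.46252500 / 0.5214
       = 0.8871

The evidence strengthens our belief in H.
Prior: 0.5286 → Posterior: 0.8871


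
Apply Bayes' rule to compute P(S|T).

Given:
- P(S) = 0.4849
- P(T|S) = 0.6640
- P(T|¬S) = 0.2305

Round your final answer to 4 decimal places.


Bayes' theorem: P(S|T) = P(T|S) × P(S) / P(T)

Step 1: Calculate P(T) using law of total probability
P(T) = P(T|S)P(S) + P(T|¬S)P(¬S)
     = 0.6640 × 0.4849 + 0.2305 × 0.5151
     = 0.32197360 + 0.11873055
     = 0.44070415

Step 2: Apply Bayes' theorem
P(S|T) = P(T|S) × P(S) / P(T)
       = 0.32197360 / 0.44070415
       = 0.7306


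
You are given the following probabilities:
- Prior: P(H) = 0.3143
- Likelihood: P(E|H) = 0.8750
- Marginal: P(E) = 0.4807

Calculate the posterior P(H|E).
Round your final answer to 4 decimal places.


Using Bayes' theorem:

P(H|E) = P(E|H) × P(H) / P(E)
       = 0.8750 × 0.3143 / 0.4807
       = 0.27501250 / 0.4807
       = 0.5721

The evidence strengthens our belief in H.
Prior: 0.3143 → Posterior: 0.5721


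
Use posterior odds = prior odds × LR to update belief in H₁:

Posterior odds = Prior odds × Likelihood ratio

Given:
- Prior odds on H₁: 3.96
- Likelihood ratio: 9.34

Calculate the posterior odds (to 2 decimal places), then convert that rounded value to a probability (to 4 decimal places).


Step 1: Calculate posterior odds
Posterior odds = Prior odds × LR
               = 3.96 × 9.34
               = 36.99

Step 2: Convert to probability
P(H₁|E) = Posterior odds / (1 + Posterior odds)
       = 36.99 / (1 + 36.99)
       = 36.99 / 37.99
       = 0.9737

The evidence increased P(H₁) from 0.7984 to 0.9737.


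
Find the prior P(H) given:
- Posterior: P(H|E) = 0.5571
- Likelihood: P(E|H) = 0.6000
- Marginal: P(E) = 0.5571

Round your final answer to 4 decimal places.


From Bayes' theorem: P(H|E) = P(E|H) × P(H) / P(E)

Rearranging for P(H):
P(H) = P(H|E) × P(E) / P(E|H)
     = 0.5571 × 0.5571 / 0.6000
     = 0.31036041 / 0.6000
     = 0.5173


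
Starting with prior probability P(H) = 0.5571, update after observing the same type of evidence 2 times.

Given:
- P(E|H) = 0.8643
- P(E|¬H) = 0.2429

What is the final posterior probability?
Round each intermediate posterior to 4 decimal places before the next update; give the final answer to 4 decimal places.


Sequential Bayesian updating:

Initial prior: P(H) = 0.5571

Update 1:
  P(E) = 0.8643 × 0.5571 + 0.2429 × 0.4429 = 0.48150153 + 0.10758041 = 0.58908194
  P(H|E) = 0.48150153 / 0.58908194 = 0.8174

Update 2:
  P(E) = 0.8643 × 0.8174 + 0.2429 × 0.1826 = 0.70647882 + 0.04435354 = 0.75083236
  P(H|E) = 0.70647882 / 0.75083236 = 0.9409

Final posterior: 0.9409


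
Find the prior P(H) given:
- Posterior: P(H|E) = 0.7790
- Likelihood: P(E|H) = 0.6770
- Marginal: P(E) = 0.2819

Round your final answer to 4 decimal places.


From Bayes' theorem: P(H|E) = P(E|H) × P(H) / P(E)

Rearranging for P(H):
P(H) = P(H|E) × P(E) / P(E|H)
     = 0.7790 × 0.2819 / 0.6770
     = 0.21960010 / 0.6770
     = 0.3244
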